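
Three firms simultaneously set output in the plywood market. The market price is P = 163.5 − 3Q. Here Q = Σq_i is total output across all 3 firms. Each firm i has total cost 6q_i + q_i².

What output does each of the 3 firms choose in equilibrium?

A representative firm's profit is π_i = q_i(163.5 − 3Q) − 6q_i − q_i², with Q = q_i + Σ_{j≠i} q_j.
First-order condition: 157.5 − 8q_i − 3Σ_{j≠i} q_j = 0.
With identical firms, set every q_j = q: then 157.5 − 8q − 6q = 0, i.e. q = 157.5/14 = 11.25.

11.25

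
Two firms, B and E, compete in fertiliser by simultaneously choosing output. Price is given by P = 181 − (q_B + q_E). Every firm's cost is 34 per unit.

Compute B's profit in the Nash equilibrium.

Firm B's profit: π = q_B(181 − (q_B + q_E)) − 34q_B.
∂π/∂q_B = 147 − 2q_B − q_E = 0, so q_B = 73.5 − 0.5q_E.
The game is symmetric, so in equilibrium q_E = q_B: the reaction function gives 1.5q_B = 73.5, hence q_B = 49.
Price P = 181 − 98 = 83.
B's profit: (83 − 34)·49 = 2401.

2401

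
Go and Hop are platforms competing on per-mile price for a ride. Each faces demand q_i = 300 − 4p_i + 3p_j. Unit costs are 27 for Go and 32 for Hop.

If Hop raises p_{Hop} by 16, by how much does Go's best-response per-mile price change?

Go's profit: π = (p_{Go} − 27)(300 − 4p_{Go} + 3p_{Hop}).
∂π/∂p_{Go} = 408 − 8p_{Go} + 3p_{Hop} = 0 ⇒ p_{Go} = 51 + 0.375p_{Hop}.
The reaction-function slope is 0.375, so a 16-unit rise in p_{Hop} moves p_{Go} by 0.375 × 16 = 6. Go's best response rises — the actions are strategic complements.

6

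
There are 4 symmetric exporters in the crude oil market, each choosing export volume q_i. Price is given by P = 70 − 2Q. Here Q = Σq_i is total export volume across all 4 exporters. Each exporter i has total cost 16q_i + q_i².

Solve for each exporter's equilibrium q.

4.5

A representative exporter's profit is π_i = q_i(70 − 2Q) − 16q_i − q_i², with Q = q_i + Σ_{j≠i} q_j.
First-order condition: 54 − 6q_i − 2Σ_{j≠i} q_j = 0.
With identical exporters, set every q_j = q: then 54 − 6q − 6q = 0, i.e. q = 54/12 = 4.5.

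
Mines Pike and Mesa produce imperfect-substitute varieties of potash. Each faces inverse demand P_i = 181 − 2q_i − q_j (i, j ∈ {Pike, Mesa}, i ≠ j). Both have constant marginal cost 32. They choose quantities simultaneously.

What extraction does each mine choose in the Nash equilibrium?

29.8

Mine Pike's profit: π = q_{Pike}(181 − 2q_{Pike} − q_{Mesa}) − 32q_{Pike}.
∂π/∂q_{Pike} = 149 − 4q_{Pike} − q_{Mesa} = 0 ⇒ q_{Pike} = 37.25 − 0.25q_{Mesa}.
By symmetry q_{Mesa} = q_{Pike}; substituting into the reaction function, 1.25q_{Pike} = 37.25 and q_{Pike} = 29.8.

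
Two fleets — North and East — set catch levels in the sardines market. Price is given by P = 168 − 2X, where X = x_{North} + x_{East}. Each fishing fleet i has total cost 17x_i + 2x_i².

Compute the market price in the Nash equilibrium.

Fishing fleet North's profit: π = x_{North}(168 − 2(x_{North} + x_{East})) − 17x_{North} − 2x_{North}².
∂π/∂x_{North} = 151 − 8x_{North} − 2x_{East} = 0, so x_{North} = 18.875 − 0.25x_{East}.
The game is symmetric, so in equilibrium x_{East} = x_{North}: the reaction function gives 1.25x_{North} = 18.875, hence x_{North} = 15.1.
Equilibrium price: P = 168 − 2·30.2 = 107.6.

107.6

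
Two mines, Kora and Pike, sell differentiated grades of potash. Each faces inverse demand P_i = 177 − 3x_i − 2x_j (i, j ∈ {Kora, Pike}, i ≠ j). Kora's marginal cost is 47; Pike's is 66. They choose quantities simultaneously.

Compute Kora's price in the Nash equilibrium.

Mine Kora's profit: π = x_{Kora}(177 − 3x_{Kora} − 2x_{Pike}) − 47x_{Kora}.
∂π/∂x_{Kora} = 130 − 6x_{Kora} − 2x_{Pike} = 0 ⇒ x_{Kora} = 65/3 − (1/3)x_{Pike}.
Similarly x_{Pike} = 18.5 − (1/3)x_{Kora}.
Solving the two reaction functions simultaneously: (1 − (−1/3)(−1/3))x_{Kora} = 65/3 − (1/3)·18.5, so (8/9)x_{Kora} = 15.5 and x_{Kora} = 17.4375.
Then x_{Pike} = 18.5 − (1/3)·17.4375 = 12.6875.
P_{Kora} = 177 − 3·17.4375 − 2·12.6875 = 99.3125.

99.3125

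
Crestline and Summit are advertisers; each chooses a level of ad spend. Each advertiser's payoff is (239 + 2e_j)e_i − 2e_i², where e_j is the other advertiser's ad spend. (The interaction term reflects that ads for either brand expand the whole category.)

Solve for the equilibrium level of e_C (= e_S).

Crestline's payoff is (239 + 2e_S)e_C − 2e_C².
∂π/∂e_C = 239 + 2e_S − 4e_C = 0, so e_C = 59.75 + 0.5e_S.
By symmetry e_S = e_C; substituting into the reaction function, 0.5e_C = 59.75 and e_C = 119.5.

119.5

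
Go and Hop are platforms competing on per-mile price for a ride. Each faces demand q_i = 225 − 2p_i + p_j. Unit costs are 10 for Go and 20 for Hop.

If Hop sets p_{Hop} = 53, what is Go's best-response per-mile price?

74.5

Go's profit: π = (p_{Go} − 10)(225 − 2p_{Go} + p_{Hop}).
∂π/∂p_{Go} = 245 − 4p_{Go} + p_{Hop} = 0 ⇒ p_{Go} = 61.25 + 0.25p_{Hop}.
At p_{Hop} = 53: p_{Go} = 61.25 + 0.25·53 = 74.5.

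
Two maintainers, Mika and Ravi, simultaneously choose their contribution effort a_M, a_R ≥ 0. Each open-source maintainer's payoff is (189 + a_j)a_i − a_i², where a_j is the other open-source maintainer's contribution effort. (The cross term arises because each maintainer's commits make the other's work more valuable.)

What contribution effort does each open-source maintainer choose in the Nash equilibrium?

Mika's payoff is (189 + a_R)a_M − a_M².
∂π/∂a_M = 189 + a_R − 2a_M = 0, so a_M = 94.5 + 0.5a_R.
The game is symmetric, so in equilibrium a_R = a_M: the reaction function gives 0.5a_M = 94.5, hence a_M = 189.

189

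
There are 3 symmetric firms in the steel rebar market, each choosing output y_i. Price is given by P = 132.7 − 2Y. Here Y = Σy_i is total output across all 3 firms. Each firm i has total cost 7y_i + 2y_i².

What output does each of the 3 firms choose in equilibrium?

A representative firm's profit is π_i = y_i(132.7 − 2Y) − 7y_i − 2y_i², with Y = y_i + Σ_{j≠i} y_j.
First-order condition: 125.7 − 8y_i − 2Σ_{j≠i} y_j = 0.
In a symmetric equilibrium every firm chooses the same y, so Σ_{j≠i} y_j = 2y. The condition becomes 125.7 − 12y = 0, giving y = 125.7/12 = 10.475.

10.475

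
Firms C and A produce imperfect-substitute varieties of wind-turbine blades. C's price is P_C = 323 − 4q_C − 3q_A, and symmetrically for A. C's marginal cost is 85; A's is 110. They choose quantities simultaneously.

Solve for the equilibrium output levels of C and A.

23, 18

Firm C's profit: π = q_C(323 − 4q_C − 3q_A) − 85q_C.
∂π/∂q_C = 238 − 8q_C − 3q_A = 0 ⇒ q_C = 29.75 − 0.375q_A.
Similarly q_A = 26.625 − 0.375q_C.
Substituting the second reaction function into the first: q_C = 29.75 − 0.375(26.625 − 0.375q_C), which gives (55/64)q_C = 1265/64 ⇒ q_C = 23.
Then q_A = 26.625 − 0.375·23 = 18.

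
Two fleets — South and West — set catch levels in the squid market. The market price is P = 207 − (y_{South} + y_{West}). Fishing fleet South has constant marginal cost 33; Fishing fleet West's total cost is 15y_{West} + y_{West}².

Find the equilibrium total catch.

102

Fishing fleet South's profit: π = y_{South}(207 − (y_{South} + y_{West})) − 33y_{South}.
∂π/∂y_{South} = 174 − 2y_{South} − y_{West} = 0, so y_{South} = 87 − 0.5y_{West}.
For West: ∂π/∂y_{West} = 192 − 4y_{West} − y_{South} = 0 ⇒ y_{West} = 48 − 0.25y_{South}.
Solving the two reaction functions simultaneously: (1 − (−0.5)(−0.25))y_{South} = 87 − 0.5·48, so 0.875y_{South} = 63 and y_{South} = 72.
Then y_{West} = 48 − 0.25·72 = 30.
Total catch: 72 + 30 = 102.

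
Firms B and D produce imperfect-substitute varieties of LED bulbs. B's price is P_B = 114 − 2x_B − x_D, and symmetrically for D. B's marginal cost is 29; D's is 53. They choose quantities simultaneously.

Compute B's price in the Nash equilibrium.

66.2

Firm B's profit: π = x_B(114 − 2x_B − x_D) − 29x_B.
∂π/∂x_B = 85 − 4x_B − x_D = 0 ⇒ x_B = 21.25 − 0.25x_D.
Similarly x_D = 15.25 − 0.25x_B.
Plugging x_D into B's best response: x_B = 21.25 − 0.25(15.25 − 0.25x_B) ⇒ 0.9375x_B = 17.4375, so x_B = 18.6.
Then x_D = 15.25 − 0.25·18.6 = 10.6.
P_B = 114 − 2·18.6 − 10.6 = 66.2.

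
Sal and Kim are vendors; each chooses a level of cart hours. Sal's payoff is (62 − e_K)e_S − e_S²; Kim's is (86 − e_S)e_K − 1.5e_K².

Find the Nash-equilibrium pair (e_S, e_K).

20, 22

Expanding Sal's payoff: 62e_S − e_Ke_S − e_S².
∂π/∂e_S = 62 − e_K − 2e_S = 0, so e_S = 31 − 0.5e_K.
Likewise for Kim: e_K = 86/3 − (1/3)e_S.
Plugging e_K into Sal's best response: e_S = 31 − 0.5(86/3 − (1/3)e_S) ⇒ (5/6)e_S = 50/3, so e_S = 20.
Then e_K = 86/3 − (1/3)·20 = 22.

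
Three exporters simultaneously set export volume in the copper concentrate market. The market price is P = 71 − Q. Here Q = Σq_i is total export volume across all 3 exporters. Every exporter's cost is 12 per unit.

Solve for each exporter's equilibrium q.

14.75

A representative exporter's profit is π_i = q_i(71 − Q) − 12q_i, with Q = q_i + Σ_{j≠i} q_j.
First-order condition: 59 − 2q_i − Σ_{j≠i} q_j = 0.
Imposing symmetry (q_j = q for all j) turns Σ_{j≠i} q_j into 2q, so 59 = 4q and q = 14.75.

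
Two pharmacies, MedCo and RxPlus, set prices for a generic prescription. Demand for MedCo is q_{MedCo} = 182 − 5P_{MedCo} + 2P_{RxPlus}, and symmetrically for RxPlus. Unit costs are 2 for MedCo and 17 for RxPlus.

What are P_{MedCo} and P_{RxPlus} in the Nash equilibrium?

25.5625, 31.8125

MedCo's profit: π = (P_{MedCo} − 2)(182 − 5P_{MedCo} + 2P_{RxPlus}).
∂π/∂P_{MedCo} = 192 − 10P_{MedCo} + 2P_{RxPlus} = 0 ⇒ P_{MedCo} = 19.2 + 0.2P_{RxPlus}.
Similarly P_{RxPlus} = 26.7 + 0.2P_{MedCo}.
Substituting the second reaction function into the first: P_{MedCo} = 19.2 + 0.2(26.7 + 0.2P_{MedCo}), which gives 0.96P_{MedCo} = 24.54 ⇒ P_{MedCo} = 25.5625.
Then P_{RxPlus} = 26.7 + 0.2·25.5625 = 31.8125.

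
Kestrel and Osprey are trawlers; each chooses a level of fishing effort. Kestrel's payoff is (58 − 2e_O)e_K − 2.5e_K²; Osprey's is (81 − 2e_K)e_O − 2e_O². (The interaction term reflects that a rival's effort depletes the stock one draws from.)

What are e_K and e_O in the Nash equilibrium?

Expanding Kestrel's payoff: 58e_K − 2e_Oe_K − 2.5e_K².
∂π/∂e_K = 58 − 2e_O − 5e_K = 0, so e_K = 11.6 − 0.4e_O.
Likewise for Osprey: e_O = 20.25 − 0.5e_K.
Substituting the second reaction function into the first: e_K = 11.6 − 0.4(20.25 − 0.5e_K), which gives 0.8e_K = 3.5 ⇒ e_K = 4.375.
Then e_O = 20.25 − 0.5·4.375 = 18.0625.

4.375, 18.0625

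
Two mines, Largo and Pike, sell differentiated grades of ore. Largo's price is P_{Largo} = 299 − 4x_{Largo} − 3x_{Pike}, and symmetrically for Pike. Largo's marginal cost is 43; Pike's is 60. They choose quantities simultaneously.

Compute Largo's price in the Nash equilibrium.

Mine Largo's profit: π = x_{Largo}(299 − 4x_{Largo} − 3x_{Pike}) − 43x_{Largo}.
∂π/∂x_{Largo} = 256 − 8x_{Largo} − 3x_{Pike} = 0 ⇒ x_{Largo} = 32 − 0.375x_{Pike}.
Similarly x_{Pike} = 29.875 − 0.375x_{Largo}.
Plugging x_{Pike} into Largo's best response: x_{Largo} = 32 − 0.375(29.875 − 0.375x_{Largo}) ⇒ (55/64)x_{Largo} = 1331/64, so x_{Largo} = 24.2.
Then x_{Pike} = 29.875 − 0.375·24.2 = 20.8.
P_{Largo} = 299 − 4·24.2 − 3·20.8 = 139.8.

139.8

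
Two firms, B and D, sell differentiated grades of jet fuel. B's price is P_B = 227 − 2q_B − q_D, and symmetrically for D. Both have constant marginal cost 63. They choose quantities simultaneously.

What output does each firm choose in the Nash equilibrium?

Firm B's profit: π = q_B(227 − 2q_B − q_D) − 63q_B.
∂π/∂q_B = 164 − 4q_B − q_D = 0 ⇒ q_B = 41 − 0.25q_D.
By symmetry q_D = q_B; substituting into the reaction function, 1.25q_B = 41 and q_B = 32.8.

32.8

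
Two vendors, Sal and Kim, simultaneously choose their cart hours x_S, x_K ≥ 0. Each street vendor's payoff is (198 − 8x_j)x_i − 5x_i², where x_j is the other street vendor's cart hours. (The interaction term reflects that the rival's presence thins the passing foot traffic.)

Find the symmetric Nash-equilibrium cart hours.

Sal's payoff is (198 − 8x_K)x_S − 5x_S².
∂π/∂x_S = 198 − 8x_K − 10x_S = 0, so x_S = 19.8 − 0.8x_K.
By symmetry x_K = x_S; substituting into the reaction function, 1.8x_S = 19.8 and x_S = 11.

11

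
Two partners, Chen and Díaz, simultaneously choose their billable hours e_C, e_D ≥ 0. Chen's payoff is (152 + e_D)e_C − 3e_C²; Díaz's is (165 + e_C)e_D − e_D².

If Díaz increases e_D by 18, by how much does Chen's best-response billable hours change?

Expanding Chen's payoff: 152e_C + e_De_C − 3e_C².
∂π/∂e_C = 152 + e_D − 6e_C = 0, so e_C = 76/3 + (1/6)e_D.
The reaction-function slope is 1/6, so an 18-unit rise in e_D moves e_C by 1/6 × 18 = 3. Chen's best response rises — the actions are strategic complements.

3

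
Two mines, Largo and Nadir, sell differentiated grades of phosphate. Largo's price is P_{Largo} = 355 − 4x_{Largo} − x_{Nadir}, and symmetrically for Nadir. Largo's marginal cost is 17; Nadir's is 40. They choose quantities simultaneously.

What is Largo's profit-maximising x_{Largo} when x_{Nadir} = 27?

38.875

Mine Largo's profit: π = x_{Largo}(355 − 4x_{Largo} − x_{Nadir}) − 17x_{Largo}.
∂π/∂x_{Largo} = 338 − 8x_{Largo} − x_{Nadir} = 0 ⇒ x_{Largo} = 42.25 − 0.125x_{Nadir}.
At x_{Nadir} = 27: x_{Largo} = 42.25 − 0.125·27 = 38.875.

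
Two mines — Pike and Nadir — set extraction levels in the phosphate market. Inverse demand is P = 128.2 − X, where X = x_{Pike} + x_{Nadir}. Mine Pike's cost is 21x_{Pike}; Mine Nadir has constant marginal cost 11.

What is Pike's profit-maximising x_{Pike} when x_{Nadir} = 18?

44.6

Mine Pike's profit: π = x_{Pike}(128.2 − (x_{Pike} + x_{Nadir})) − 21x_{Pike}.
∂π/∂x_{Pike} = 107.2 − 2x_{Pike} − x_{Nadir} = 0, so x_{Pike} = 53.6 − 0.5x_{Nadir}.
At x_{Nadir} = 18: x_{Pike} = 53.6 − 0.5·18 = 44.6.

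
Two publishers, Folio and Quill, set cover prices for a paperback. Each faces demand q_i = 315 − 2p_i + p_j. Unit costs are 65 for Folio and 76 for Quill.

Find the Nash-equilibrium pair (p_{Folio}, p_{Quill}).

149.8, 154.2

Folio's profit: π = (p_{Folio} − 65)(315 − 2p_{Folio} + p_{Quill}).
∂π/∂p_{Folio} = 445 − 4p_{Folio} + p_{Quill} = 0 ⇒ p_{Folio} = 111.25 + 0.25p_{Quill}.
Similarly p_{Quill} = 116.75 + 0.25p_{Folio}.
Plugging p_{Quill} into Folio's best response: p_{Folio} = 111.25 + 0.25(116.75 + 0.25p_{Folio}) ⇒ 0.9375p_{Folio} = 140.4375, so p_{Folio} = 149.8.
Then p_{Quill} = 116.75 + 0.25·149.8 = 154.2.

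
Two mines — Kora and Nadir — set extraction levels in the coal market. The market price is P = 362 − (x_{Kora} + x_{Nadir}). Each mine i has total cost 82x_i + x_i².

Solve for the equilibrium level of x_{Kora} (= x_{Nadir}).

Mine Kora's profit: π = x_{Kora}(362 − (x_{Kora} + x_{Nadir})) − 82x_{Kora} − x_{Kora}².
∂π/∂x_{Kora} = 280 − 4x_{Kora} − x_{Nadir} = 0, so x_{Kora} = 70 − 0.25x_{Nadir}.
By symmetry x_{Nadir} = x_{Kora}; substituting into the reaction function, 1.25x_{Kora} = 70 and x_{Kora} = 56.

56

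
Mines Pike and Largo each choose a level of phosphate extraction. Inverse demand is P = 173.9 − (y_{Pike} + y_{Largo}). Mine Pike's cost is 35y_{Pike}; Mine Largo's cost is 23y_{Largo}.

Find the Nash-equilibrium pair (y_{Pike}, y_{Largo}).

Mine Pike's profit: π = y_{Pike}(173.9 − (y_{Pike} + y_{Largo})) − 35y_{Pike}.
∂π/∂y_{Pike} = 138.9 − 2y_{Pike} − y_{Largo} = 0, so y_{Pike} = 69.45 − 0.5y_{Largo}.
By the same steps for Largo: y_{Largo} = 75.45 − 0.5y_{Pike}.
Substituting the second reaction function into the first: y_{Pike} = 69.45 − 0.5(75.45 − 0.5y_{Pike}), which gives 0.75y_{Pike} = 31.725 ⇒ y_{Pike} = 42.3.
Then y_{Largo} = 75.45 − 0.5·42.3 = 54.3.

42.3, 54.3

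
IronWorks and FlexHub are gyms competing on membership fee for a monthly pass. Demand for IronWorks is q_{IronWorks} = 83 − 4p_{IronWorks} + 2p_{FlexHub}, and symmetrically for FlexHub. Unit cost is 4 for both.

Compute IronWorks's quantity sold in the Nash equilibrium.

50

IronWorks's profit: π = (p_{IronWorks} − 4)(83 − 4p_{IronWorks} + 2p_{FlexHub}).
∂π/∂p_{IronWorks} = 99 − 8p_{IronWorks} + 2p_{FlexHub} = 0 ⇒ p_{IronWorks} = 12.375 + 0.25p_{FlexHub}.
Setting p_{IronWorks} = p_{FlexHub} in the reaction function: p_{IronWorks} = 12.375 + 0.25p_{IronWorks}, so p_{IronWorks} = 12.375 / 0.75 = 16.5.
q_{IronWorks} = 83 − 4·16.5 + 2·16.5 = 50.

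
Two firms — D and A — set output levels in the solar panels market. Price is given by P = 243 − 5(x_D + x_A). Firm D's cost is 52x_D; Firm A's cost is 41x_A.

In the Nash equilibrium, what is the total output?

Firm D's profit: π = x_D(243 − 5(x_D + x_A)) − 52x_D.
∂π/∂x_D = 191 − 10x_D − 5x_A = 0, so x_D = 19.1 − 0.5x_A.
By the same steps for A: x_A = 20.2 − 0.5x_D.
Solving the two reaction functions simultaneously: (1 − (−0.5)(−0.5))x_D = 19.1 − 0.5·20.2, so 0.75x_D = 9 and x_D = 12.
Then x_A = 20.2 − 0.5·12 = 14.2.
Total output: 12 + 14.2 = 26.2.

26.2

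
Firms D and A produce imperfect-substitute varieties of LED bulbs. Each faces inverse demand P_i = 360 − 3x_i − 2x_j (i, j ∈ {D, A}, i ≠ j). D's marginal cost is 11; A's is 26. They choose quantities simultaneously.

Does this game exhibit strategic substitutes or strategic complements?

strategic substitutes

Firm D's profit: π = x_D(360 − 3x_D − 2x_A) − 11x_D.
∂π/∂x_D = 349 − 6x_D − 2x_A = 0 ⇒ x_D = 349/6 − (1/3)x_A.
The best-response slope dx_D/dx_A = −1/3 < 0: the reaction function is downward-sloping, so the choices are strategic substitutes.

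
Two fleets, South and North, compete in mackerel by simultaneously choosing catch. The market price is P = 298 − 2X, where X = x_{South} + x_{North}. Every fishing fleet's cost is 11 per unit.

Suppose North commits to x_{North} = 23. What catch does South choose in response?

60.25

Fishing fleet South's profit: π = x_{South}(298 − 2(x_{South} + x_{North})) − 11x_{South}.
∂π/∂x_{South} = 287 − 4x_{South} − 2x_{North} = 0, so x_{South} = 71.75 − 0.5x_{North}.
At x_{North} = 23: x_{South} = 71.75 − 0.5·23 = 60.25.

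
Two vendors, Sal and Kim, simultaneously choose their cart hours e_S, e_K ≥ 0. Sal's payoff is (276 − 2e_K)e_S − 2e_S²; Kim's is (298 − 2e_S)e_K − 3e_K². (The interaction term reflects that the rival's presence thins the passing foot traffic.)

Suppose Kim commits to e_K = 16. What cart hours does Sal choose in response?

61

Expanding Sal's payoff: 276e_S − 2e_Ke_S − 2e_S².
∂π/∂e_S = 276 − 2e_K − 4e_S = 0, so e_S = 69 − 0.5e_K.
At e_K = 16: e_S = 69 − 0.5·16 = 61.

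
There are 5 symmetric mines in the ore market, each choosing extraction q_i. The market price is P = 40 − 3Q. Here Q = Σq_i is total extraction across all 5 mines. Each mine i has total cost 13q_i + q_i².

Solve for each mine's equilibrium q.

A representative mine's profit is π_i = q_i(40 − 3Q) − 13q_i − q_i², with Q = q_i + Σ_{j≠i} q_j.
First-order condition: 27 − 8q_i − 3Σ_{j≠i} q_j = 0.
Imposing symmetry (q_j = q for all j) turns Σ_{j≠i} q_j into 4q, so 27 = 20q and q = 1.35.

1.35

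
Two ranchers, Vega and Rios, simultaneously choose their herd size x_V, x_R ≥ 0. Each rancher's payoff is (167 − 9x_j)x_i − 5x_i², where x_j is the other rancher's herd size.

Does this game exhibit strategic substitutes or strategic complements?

Vega's payoff is (167 − 9x_R)x_V − 5x_V².
∂π/∂x_V = 167 − 9x_R − 10x_V = 0, so x_V = 16.7 − 0.9x_R.
The best-response slope dx_V/dx_R = −0.9 < 0: the reaction function is downward-sloping, so the choices are strategic substitutes.

strategic substitutes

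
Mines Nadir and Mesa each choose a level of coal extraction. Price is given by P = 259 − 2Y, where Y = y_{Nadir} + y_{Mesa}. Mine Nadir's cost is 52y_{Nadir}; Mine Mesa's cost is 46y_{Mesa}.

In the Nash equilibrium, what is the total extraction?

Mine Nadir's profit: π = y_{Nadir}(259 − 2(y_{Nadir} + y_{Mesa})) − 52y_{Nadir}.
∂π/∂y_{Nadir} = 207 − 4y_{Nadir} − 2y_{Mesa} = 0, so y_{Nadir} = 51.75 − 0.5y_{Mesa}.
By the same steps for Mesa: y_{Mesa} = 53.25 − 0.5y_{Nadir}.
Plugging y_{Mesa} into Nadir's best response: y_{Nadir} = 51.75 − 0.5(53.25 − 0.5y_{Nadir}) ⇒ 0.75y_{Nadir} = 25.125, so y_{Nadir} = 33.5.
Then y_{Mesa} = 53.25 − 0.5·33.5 = 36.5.
Total extraction: 33.5 + 36.5 = 70.

70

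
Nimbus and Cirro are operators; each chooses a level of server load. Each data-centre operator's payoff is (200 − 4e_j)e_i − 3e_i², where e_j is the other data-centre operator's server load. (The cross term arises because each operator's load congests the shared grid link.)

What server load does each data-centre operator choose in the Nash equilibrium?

Nimbus's payoff is (200 − 4e_C)e_N − 3e_N².
∂π/∂e_N = 200 − 4e_C − 6e_N = 0, so e_N = 100/3 − (2/3)e_C.
The game is symmetric, so in equilibrium e_C = e_N: the reaction function gives (5/3)e_N = 100/3, hence e_N = 20.

20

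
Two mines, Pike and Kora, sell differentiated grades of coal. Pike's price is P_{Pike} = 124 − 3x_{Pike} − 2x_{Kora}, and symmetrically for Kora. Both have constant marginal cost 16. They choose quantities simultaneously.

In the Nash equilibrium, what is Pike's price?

Mine Pike's profit: π = x_{Pike}(124 − 3x_{Pike} − 2x_{Kora}) − 16x_{Pike}.
∂π/∂x_{Pike} = 108 − 6x_{Pike} − 2x_{Kora} = 0 ⇒ x_{Pike} = 18 − (1/3)x_{Kora}.
By symmetry x_{Kora} = x_{Pike}; substituting into the reaction function, (4/3)x_{Pike} = 18 and x_{Pike} = 13.5.
P_{Pike} = 124 − 3·13.5 − 2·13.5 = 56.5.

56.5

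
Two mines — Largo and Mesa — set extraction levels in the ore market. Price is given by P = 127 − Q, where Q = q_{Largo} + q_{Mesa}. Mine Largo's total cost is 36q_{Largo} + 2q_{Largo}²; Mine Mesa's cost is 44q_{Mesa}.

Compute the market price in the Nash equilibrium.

81

Mine Largo's profit: π = q_{Largo}(127 − (q_{Largo} + q_{Mesa})) − 36q_{Largo} − 2q_{Largo}².
∂π/∂q_{Largo} = 91 − 6q_{Largo} − q_{Mesa} = 0, so q_{Largo} = 91/6 − (1/6)q_{Mesa}.
For Mesa: ∂π/∂q_{Mesa} = 83 − 2q_{Mesa} − q_{Largo} = 0 ⇒ q_{Mesa} = 41.5 − 0.5q_{Largo}.
Solving the two reaction functions simultaneously: (1 − (−1/6)(−0.5))q_{Largo} = 91/6 − (1/6)·41.5, so (11/12)q_{Largo} = 8.25 and q_{Largo} = 9.
Then q_{Mesa} = 41.5 − 0.5·9 = 37.
Equilibrium price: P = 127 − 46 = 81.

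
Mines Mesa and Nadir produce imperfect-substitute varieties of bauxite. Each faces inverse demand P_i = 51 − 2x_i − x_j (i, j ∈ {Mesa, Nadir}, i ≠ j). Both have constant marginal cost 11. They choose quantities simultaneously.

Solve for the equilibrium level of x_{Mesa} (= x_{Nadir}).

8

Mine Mesa's profit: π = x_{Mesa}(51 − 2x_{Mesa} − x_{Nadir}) − 11x_{Mesa}.
∂π/∂x_{Mesa} = 40 − 4x_{Mesa} − x_{Nadir} = 0 ⇒ x_{Mesa} = 10 − 0.25x_{Nadir}.
The game is symmetric, so in equilibrium x_{Nadir} = x_{Mesa}: the reaction function gives 1.25x_{Mesa} = 10, hence x_{Mesa} = 8.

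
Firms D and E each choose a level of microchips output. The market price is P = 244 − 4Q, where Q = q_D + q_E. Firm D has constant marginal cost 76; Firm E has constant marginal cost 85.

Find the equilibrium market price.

Firm D's profit: π = q_D(244 − 4(q_D + q_E)) − 76q_D.
∂π/∂q_D = 168 − 8q_D − 4q_E = 0, so q_D = 21 − 0.5q_E.
By the same steps for E: q_E = 19.875 − 0.5q_D.
Substituting the second reaction function into the first: q_D = 21 − 0.5(19.875 − 0.5q_D), which gives 0.75q_D = 11.0625 ⇒ q_D = 14.75.
Then q_E = 19.875 − 0.5·14.75 = 12.5.
Equilibrium price: P = 244 − 4·27.25 = 135.

135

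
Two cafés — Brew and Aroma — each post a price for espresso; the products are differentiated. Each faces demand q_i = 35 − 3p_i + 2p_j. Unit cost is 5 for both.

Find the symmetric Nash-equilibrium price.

Brew's profit: π = (p_{Brew} − 5)(35 − 3p_{Brew} + 2p_{Aroma}).
∂π/∂p_{Brew} = 50 − 6p_{Brew} + 2p_{Aroma} = 0 ⇒ p_{Brew} = 25/3 + (1/3)p_{Aroma}.
The game is symmetric, so in equilibrium p_{Aroma} = p_{Brew}: the reaction function gives (2/3)p_{Brew} = 25/3, hence p_{Brew} = 12.5.

12.5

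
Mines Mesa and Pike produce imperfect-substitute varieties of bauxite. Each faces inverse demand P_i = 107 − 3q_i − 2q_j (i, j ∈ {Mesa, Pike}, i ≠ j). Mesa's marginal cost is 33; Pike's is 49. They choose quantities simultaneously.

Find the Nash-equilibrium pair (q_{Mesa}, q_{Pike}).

Mine Mesa's profit: π = q_{Mesa}(107 − 3q_{Mesa} − 2q_{Pike}) − 33q_{Mesa}.
∂π/∂q_{Mesa} = 74 − 6q_{Mesa} − 2q_{Pike} = 0 ⇒ q_{Mesa} = 37/3 − (1/3)q_{Pike}.
Similarly q_{Pike} = 29/3 − (1/3)q_{Mesa}.
Substituting the second reaction function into the first: q_{Mesa} = 37/3 − (1/3)(29/3 − (1/3)q_{Mesa}), which gives (8/9)q_{Mesa} = 82/9 ⇒ q_{Mesa} = 10.25.
Then q_{Pike} = 29/3 − (1/3)·10.25 = 6.25.

10.25, 6.25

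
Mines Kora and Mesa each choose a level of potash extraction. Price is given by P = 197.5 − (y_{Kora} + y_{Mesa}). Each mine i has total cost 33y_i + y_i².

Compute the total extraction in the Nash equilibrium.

Mine Kora's profit: π = y_{Kora}(197.5 − (y_{Kora} + y_{Mesa})) − 33y_{Kora} − y_{Kora}².
∂π/∂y_{Kora} = 164.5 − 4y_{Kora} − y_{Mesa} = 0, so y_{Kora} = 41.125 − 0.25y_{Mesa}.
Setting y_{Kora} = y_{Mesa} in the reaction function: y_{Kora} = 41.125 − 0.25y_{Kora}, so y_{Kora} = 41.125 / 1.25 = 32.9.
Total extraction: 32.9 + 32.9 = 65.8.

65.8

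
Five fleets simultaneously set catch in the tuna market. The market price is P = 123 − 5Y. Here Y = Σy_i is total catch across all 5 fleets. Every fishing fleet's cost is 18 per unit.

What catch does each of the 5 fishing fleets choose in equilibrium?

A representative fishing fleet's profit is π_i = y_i(123 − 5Y) − 18y_i, with Y = y_i + Σ_{j≠i} y_j.
First-order condition: 105 − 10y_i − 5Σ_{j≠i} y_j = 0.
In a symmetric equilibrium every fishing fleet chooses the same y, so Σ_{j≠i} y_j = 4y. The condition becomes 105 − 30y = 0, giving y = 105/30 = 3.5.

3.5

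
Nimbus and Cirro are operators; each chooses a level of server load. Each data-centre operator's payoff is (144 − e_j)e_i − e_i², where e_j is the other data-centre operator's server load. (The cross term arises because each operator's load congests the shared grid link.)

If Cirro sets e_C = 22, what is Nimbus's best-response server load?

Nimbus's payoff is (144 − e_C)e_N − e_N².
∂π/∂e_N = 144 − e_C − 2e_N = 0, so e_N = 72 − 0.5e_C.
At e_C = 22: e_N = 72 − 0.5·22 = 61.

61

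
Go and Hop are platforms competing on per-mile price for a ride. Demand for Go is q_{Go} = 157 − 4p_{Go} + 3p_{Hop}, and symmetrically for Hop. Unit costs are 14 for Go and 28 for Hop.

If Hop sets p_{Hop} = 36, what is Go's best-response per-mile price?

Go's profit: π = (p_{Go} − 14)(157 − 4p_{Go} + 3p_{Hop}).
∂π/∂p_{Go} = 213 − 8p_{Go} + 3p_{Hop} = 0 ⇒ p_{Go} = 26.625 + 0.375p_{Hop}.
At p_{Hop} = 36: p_{Go} = 26.625 + 0.375·36 = 40.125.

40.125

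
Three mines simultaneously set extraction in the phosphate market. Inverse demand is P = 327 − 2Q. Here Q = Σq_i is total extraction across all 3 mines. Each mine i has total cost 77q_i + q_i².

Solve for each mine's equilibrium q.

A representative mine's profit is π_i = q_i(327 − 2Q) − 77q_i − q_i², with Q = q_i + Σ_{j≠i} q_j.
First-order condition: 250 − 6q_i − 2Σ_{j≠i} q_j = 0.
With identical mines, set every q_j = q: then 250 − 6q − 4q = 0, i.e. q = 250/10 = 25.

25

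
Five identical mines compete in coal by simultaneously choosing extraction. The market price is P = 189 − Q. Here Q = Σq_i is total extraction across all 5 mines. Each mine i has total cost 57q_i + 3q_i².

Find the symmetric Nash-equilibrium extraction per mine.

11

A representative mine's profit is π_i = q_i(189 − Q) − 57q_i − 3q_i², with Q = q_i + Σ_{j≠i} q_j.
First-order condition: 132 − 8q_i − Σ_{j≠i} q_j = 0.
With identical mines, set every q_j = q: then 132 − 8q − 4q = 0, i.e. q = 132/12 = 11.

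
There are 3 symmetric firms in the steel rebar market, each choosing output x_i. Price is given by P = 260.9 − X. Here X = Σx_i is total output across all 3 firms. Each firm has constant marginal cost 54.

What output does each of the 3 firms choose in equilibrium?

51.725

A representative firm's profit is π_i = x_i(260.9 − X) − 54x_i, with X = x_i + Σ_{j≠i} x_j.
First-order condition: 206.9 − 2x_i − Σ_{j≠i} x_j = 0.
With identical firms, set every x_j = x: then 206.9 − 2x − 2x = 0, i.e. x = 206.9/4 = 51.725.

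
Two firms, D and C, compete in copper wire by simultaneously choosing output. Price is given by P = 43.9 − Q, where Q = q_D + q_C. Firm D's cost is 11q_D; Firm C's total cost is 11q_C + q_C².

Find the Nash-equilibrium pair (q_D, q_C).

Firm D's profit: π = q_D(43.9 − (q_D + q_C)) − 11q_D.
∂π/∂q_D = 32.9 − 2q_D − q_C = 0, so q_D = 16.45 − 0.5q_C.
For C: ∂π/∂q_C = 32.9 − 4q_C − q_D = 0 ⇒ q_C = 8.225 − 0.25q_D.
Substituting the second reaction function into the first: q_D = 16.45 − 0.5(8.225 − 0.25q_D), which gives 0.875q_D = 12.3375 ⇒ q_D = 14.1.
Then q_C = 8.225 − 0.25·14.1 = 4.7.

14.1, 4.7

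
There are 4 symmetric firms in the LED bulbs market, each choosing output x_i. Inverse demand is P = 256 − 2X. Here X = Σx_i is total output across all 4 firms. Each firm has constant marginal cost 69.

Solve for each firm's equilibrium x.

18.7

A representative firm's profit is π_i = x_i(256 − 2X) − 69x_i, with X = x_i + Σ_{j≠i} x_j.
First-order condition: 187 − 4x_i − 2Σ_{j≠i} x_j = 0.
In a symmetric equilibrium every firm chooses the same x, so Σ_{j≠i} x_j = 3x. The condition becomes 187 − 10x = 0, giving x = 187/10 = 18.7.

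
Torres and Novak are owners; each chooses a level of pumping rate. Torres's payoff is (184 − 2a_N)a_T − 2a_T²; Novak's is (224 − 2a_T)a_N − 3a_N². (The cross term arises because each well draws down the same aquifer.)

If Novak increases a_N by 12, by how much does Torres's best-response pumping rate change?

-6

Expanding Torres's payoff: 184a_T − 2a_Na_T − 2a_T².
∂π/∂a_T = 184 − 2a_N − 4a_T = 0, so a_T = 46 − 0.5a_N.
The reaction-function slope is −0.5, so a 12-unit rise in a_N moves a_T by −0.5 × 12 = −6. Torres's best response falls — the actions are strategic substitutes.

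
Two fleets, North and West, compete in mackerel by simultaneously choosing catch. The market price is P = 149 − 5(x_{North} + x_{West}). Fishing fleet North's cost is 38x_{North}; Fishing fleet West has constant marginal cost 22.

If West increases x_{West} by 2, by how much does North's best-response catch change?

-1

Fishing fleet North's profit: π = x_{North}(149 − 5(x_{North} + x_{West})) − 38x_{North}.
∂π/∂x_{North} = 111 − 10x_{North} − 5x_{West} = 0, so x_{North} = 11.1 − 0.5x_{West}.
The reaction-function slope is −0.5, so a 2-unit rise in x_{West} moves x_{North} by −0.5 × 2 = −1. North's best response falls — the actions are strategic substitutes.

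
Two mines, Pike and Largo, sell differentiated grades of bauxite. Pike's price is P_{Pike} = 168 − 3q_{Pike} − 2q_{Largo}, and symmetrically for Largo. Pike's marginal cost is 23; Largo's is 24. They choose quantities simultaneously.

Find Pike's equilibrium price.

Mine Pike's profit: π = q_{Pike}(168 − 3q_{Pike} − 2q_{Largo}) − 23q_{Pike}.
∂π/∂q_{Pike} = 145 − 6q_{Pike} − 2q_{Largo} = 0 ⇒ q_{Pike} = 145/6 − (1/3)q_{Largo}.
Similarly q_{Largo} = 24 − (1/3)q_{Pike}.
Plugging q_{Largo} into Pike's best response: q_{Pike} = 145/6 − (1/3)(24 − (1/3)q_{Pike}) ⇒ (8/9)q_{Pike} = 97/6, so q_{Pike} = 18.1875.
Then q_{Largo} = 24 − (1/3)·18.1875 = 17.9375.
P_{Pike} = 168 − 3·18.1875 − 2·17.9375 = 77.5625.

77.5625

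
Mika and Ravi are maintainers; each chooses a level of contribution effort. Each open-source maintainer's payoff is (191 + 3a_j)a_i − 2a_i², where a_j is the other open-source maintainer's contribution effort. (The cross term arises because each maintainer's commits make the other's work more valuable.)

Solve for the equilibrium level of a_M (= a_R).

Mika's payoff is (191 + 3a_R)a_M − 2a_M².
∂π/∂a_M = 191 + 3a_R − 4a_M = 0, so a_M = 47.75 + 0.75a_R.
Setting a_M = a_R in the reaction function: a_M = 47.75 + 0.75a_M, so a_M = 47.75 / 0.25 = 191.

191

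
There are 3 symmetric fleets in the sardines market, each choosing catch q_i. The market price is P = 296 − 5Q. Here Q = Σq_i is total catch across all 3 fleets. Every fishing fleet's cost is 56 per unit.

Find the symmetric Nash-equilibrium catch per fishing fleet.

A representative fishing fleet's profit is π_i = q_i(296 − 5Q) − 56q_i, with Q = q_i + Σ_{j≠i} q_j.
First-order condition: 240 − 10q_i − 5Σ_{j≠i} q_j = 0.
With identical fishing fleets, set every q_j = q: then 240 − 10q − 10q = 0, i.e. q = 240/20 = 12.

12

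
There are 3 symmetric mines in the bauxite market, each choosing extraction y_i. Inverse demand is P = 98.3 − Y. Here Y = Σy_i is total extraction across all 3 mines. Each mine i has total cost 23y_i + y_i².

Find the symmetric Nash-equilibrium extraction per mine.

12.55

A representative mine's profit is π_i = y_i(98.3 − Y) − 23y_i − y_i², with Y = y_i + Σ_{j≠i} y_j.
First-order condition: 75.3 − 4y_i − Σ_{j≠i} y_j = 0.
In a symmetric equilibrium every mine chooses the same y, so Σ_{j≠i} y_j = 2y. The condition becomes 75.3 − 6y = 0, giving y = 75.3/6 = 12.55.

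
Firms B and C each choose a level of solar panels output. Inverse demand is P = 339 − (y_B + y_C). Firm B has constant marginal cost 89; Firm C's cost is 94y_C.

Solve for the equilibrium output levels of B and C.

85, 80

Firm B's profit: π = y_B(339 − (y_B + y_C)) − 89y_B.
∂π/∂y_B = 250 − 2y_B − y_C = 0, so y_B = 125 − 0.5y_C.
By the same steps for C: y_C = 122.5 − 0.5y_B.
Plugging y_C into B's best response: y_B = 125 − 0.5(122.5 − 0.5y_B) ⇒ 0.75y_B = 63.75, so y_B = 85.
Then y_C = 122.5 − 0.5·85 = 80.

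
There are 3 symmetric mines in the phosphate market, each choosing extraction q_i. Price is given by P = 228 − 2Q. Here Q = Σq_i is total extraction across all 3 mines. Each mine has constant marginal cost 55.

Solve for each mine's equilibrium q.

21.625

A representative mine's profit is π_i = q_i(228 − 2Q) − 55q_i, with Q = q_i + Σ_{j≠i} q_j.
First-order condition: 173 − 4q_i − 2Σ_{j≠i} q_j = 0.
In a symmetric equilibrium every mine chooses the same q, so Σ_{j≠i} q_j = 2q. The condition becomes 173 − 8q = 0, giving q = 173/8 = 21.625.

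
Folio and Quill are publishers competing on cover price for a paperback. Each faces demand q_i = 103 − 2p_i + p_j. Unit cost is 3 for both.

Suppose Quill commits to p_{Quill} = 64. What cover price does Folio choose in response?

Folio's profit: π = (p_{Folio} − 3)(103 − 2p_{Folio} + p_{Quill}).
∂π/∂p_{Folio} = 109 − 4p_{Folio} + p_{Quill} = 0 ⇒ p_{Folio} = 27.25 + 0.25p_{Quill}.
At p_{Quill} = 64: p_{Folio} = 27.25 + 0.25·64 = 43.25.

43.25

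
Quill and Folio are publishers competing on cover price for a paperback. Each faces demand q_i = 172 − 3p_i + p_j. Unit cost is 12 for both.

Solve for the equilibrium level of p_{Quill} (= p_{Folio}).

41.6

Quill's profit: π = (p_{Quill} − 12)(172 − 3p_{Quill} + p_{Folio}).
∂π/∂p_{Quill} = 208 − 6p_{Quill} + p_{Folio} = 0 ⇒ p_{Quill} = 104/3 + (1/6)p_{Folio}.
The game is symmetric, so in equilibrium p_{Folio} = p_{Quill}: the reaction function gives (5/6)p_{Quill} = 104/3, hence p_{Quill} = 41.6.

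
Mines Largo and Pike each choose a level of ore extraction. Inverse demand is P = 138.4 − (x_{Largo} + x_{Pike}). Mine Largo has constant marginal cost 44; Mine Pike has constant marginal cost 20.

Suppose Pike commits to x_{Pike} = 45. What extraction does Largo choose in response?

Mine Largo's profit: π = x_{Largo}(138.4 − (x_{Largo} + x_{Pike})) − 44x_{Largo}.
∂π/∂x_{Largo} = 94.4 − 2x_{Largo} − x_{Pike} = 0, so x_{Largo} = 47.2 − 0.5x_{Pike}.
At x_{Pike} = 45: x_{Largo} = 47.2 − 0.5·45 = 24.7.

24.7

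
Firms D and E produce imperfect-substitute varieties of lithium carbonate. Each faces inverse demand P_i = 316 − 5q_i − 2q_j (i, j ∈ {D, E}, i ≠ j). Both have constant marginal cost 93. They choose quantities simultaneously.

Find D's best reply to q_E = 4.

Firm D's profit: π = q_D(316 − 5q_D − 2q_E) − 93q_D.
∂π/∂q_D = 223 − 10q_D − 2q_E = 0 ⇒ q_D = 22.3 − 0.2q_E.
At q_E = 4: q_D = 22.3 − 0.2·4 = 21.5.

21.5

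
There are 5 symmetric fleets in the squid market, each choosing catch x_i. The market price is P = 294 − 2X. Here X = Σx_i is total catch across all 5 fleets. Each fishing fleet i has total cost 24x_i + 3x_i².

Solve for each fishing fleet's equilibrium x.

15

A representative fishing fleet's profit is π_i = x_i(294 − 2X) − 24x_i − 3x_i², with X = x_i + Σ_{j≠i} x_j.
First-order condition: 270 − 10x_i − 2Σ_{j≠i} x_j = 0.
In a symmetric equilibrium every fishing fleet chooses the same x, so Σ_{j≠i} x_j = 4x. The condition becomes 270 − 18x = 0, giving x = 270/18 = 15.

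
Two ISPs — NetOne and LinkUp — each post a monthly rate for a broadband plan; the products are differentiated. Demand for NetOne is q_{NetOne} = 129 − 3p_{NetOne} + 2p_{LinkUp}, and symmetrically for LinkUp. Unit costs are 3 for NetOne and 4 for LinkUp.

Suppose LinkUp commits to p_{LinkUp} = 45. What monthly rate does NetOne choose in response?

38

NetOne's profit: π = (p_{NetOne} − 3)(129 − 3p_{NetOne} + 2p_{LinkUp}).
∂π/∂p_{NetOne} = 138 − 6p_{NetOne} + 2p_{LinkUp} = 0 ⇒ p_{NetOne} = 23 + (1/3)p_{LinkUp}.
At p_{LinkUp} = 45: p_{NetOne} = 23 + (1/3)·45 = 38.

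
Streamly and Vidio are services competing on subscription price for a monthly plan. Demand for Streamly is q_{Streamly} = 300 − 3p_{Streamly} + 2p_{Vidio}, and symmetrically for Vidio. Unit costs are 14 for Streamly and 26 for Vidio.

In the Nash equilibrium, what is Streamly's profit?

Streamly's profit: π = (p_{Streamly} − 14)(300 − 3p_{Streamly} + 2p_{Vidio}).
∂π/∂p_{Streamly} = 342 − 6p_{Streamly} + 2p_{Vidio} = 0 ⇒ p_{Streamly} = 57 + (1/3)p_{Vidio}.
Similarly p_{Vidio} = 63 + (1/3)p_{Streamly}.
Plugging p_{Vidio} into Streamly's best response: p_{Streamly} = 57 + (1/3)(63 + (1/3)p_{Streamly}) ⇒ (8/9)p_{Streamly} = 78, so p_{Streamly} = 87.75.
Then p_{Vidio} = 63 + (1/3)·87.75 = 92.25.
q_{Streamly} = 300 − 3·87.75 + 2·92.25 = 221.25.
Profit = (87.75 − 14)·221.25 = 16317.1875.

16317.1875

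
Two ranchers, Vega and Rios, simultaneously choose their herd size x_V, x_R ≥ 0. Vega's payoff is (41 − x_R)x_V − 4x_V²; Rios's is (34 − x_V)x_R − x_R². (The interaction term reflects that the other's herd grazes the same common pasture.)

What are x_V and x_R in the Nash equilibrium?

Expanding Vega's payoff: 41x_V − x_Rx_V − 4x_V².
∂π/∂x_V = 41 − x_R − 8x_V = 0, so x_V = 5.125 − 0.125x_R.
Likewise for Rios: x_R = 17 − 0.5x_V.
Substituting the second reaction function into the first: x_V = 5.125 − 0.125(17 − 0.5x_V), which gives 0.9375x_V = 3 ⇒ x_V = 3.2.
Then x_R = 17 − 0.5·3.2 = 15.4.

3.2, 15.4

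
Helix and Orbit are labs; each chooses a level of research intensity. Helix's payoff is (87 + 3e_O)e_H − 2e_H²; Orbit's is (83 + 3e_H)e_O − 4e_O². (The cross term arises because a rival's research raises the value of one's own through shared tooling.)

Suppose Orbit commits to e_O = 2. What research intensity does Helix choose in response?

Expanding Helix's payoff: 87e_H + 3e_Oe_H − 2e_H².
∂π/∂e_H = 87 + 3e_O − 4e_H = 0, so e_H = 21.75 + 0.75e_O.
At e_O = 2: e_H = 21.75 + 0.75·2 = 23.25.

23.25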